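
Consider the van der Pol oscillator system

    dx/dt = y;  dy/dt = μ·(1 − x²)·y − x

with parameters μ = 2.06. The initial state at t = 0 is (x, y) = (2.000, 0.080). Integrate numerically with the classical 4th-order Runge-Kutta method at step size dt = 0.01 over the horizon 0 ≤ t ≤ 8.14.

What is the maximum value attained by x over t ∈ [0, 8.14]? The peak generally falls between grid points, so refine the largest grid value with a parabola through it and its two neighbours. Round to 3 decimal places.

max x = 2.020

t=0.000: state=(2.000, 0.080)
step 1 (dt=0.01): k1=(0.080, -2.494), k2=(0.068, -2.418), k3=(0.068, -2.420), k4=(0.056, -2.346); state += dt/6·(k1+2k2+2k3+k4)
t=0.010: state=(2.001, 0.056)
t=0.020: state=(2.001, 0.033)
t=0.030: state=(2.001, 0.012)
continuing one RK4 step at a time; state shown every 50 steps (Δt=0.5):
t=0.500: state=(1.899, -0.319)
t=1.000: state=(1.721, -0.390)
t=1.500: state=(1.505, -0.483)
t=2.000: state=(1.223, -0.666)
t=2.500: state=(0.791, -1.153)
t=3.000: state=(-0.135, -2.920)
t=3.500: state=(-1.791, -1.885)
t=4.000: state=(-1.999, 0.212)
t=4.500: state=(-1.850, 0.345)
t=5.000: state=(-1.661, 0.414)
t=5.500: state=(-1.429, 0.525)
t=6.000: state=(-1.116, 0.761)
t=6.500: state=(-0.596, 1.466)
t=7.000: state=(0.639, 3.724)
t=7.500: state=(1.973, 0.646)
t=8.000: state=(1.961, -0.282)
t=8.140: state=(1.919, -0.315)
largest grid value and its neighbours: x(7.670)=2.02024, x(7.680)=2.02028, x(7.690)=2.02012
parabola through these three points peaks at t≈7.677 with x≈2.02029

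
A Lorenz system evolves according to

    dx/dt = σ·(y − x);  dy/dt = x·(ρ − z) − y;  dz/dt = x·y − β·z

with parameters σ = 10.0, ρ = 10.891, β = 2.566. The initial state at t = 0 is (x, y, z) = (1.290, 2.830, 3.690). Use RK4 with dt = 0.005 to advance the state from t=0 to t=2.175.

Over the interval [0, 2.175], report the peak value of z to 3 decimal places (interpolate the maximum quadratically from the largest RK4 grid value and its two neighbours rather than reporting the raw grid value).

t=0.000: state=(1.290, 2.830, 3.690)
step 1 (dt=0.005): k1=(15.400, 6.459, -5.818), k2=(15.176, 6.740, -5.650), k3=(15.189, 6.734, -5.652), k4=(14.977, 7.011, -5.484); state += dt/6·(k1+2k2+2k3+k4)
t=0.005: state=(1.366, 2.864, 3.662)
t=0.010: state=(1.440, 2.900, 3.635)
t=0.015: state=(1.512, 2.939, 3.610)
continuing one RK4 step at a time; state shown every 20 steps (Δt=0.1):
t=0.100: state=(2.632, 3.959, 3.457)
t=0.200: state=(4.141, 5.872, 4.160)
t=0.300: state=(6.055, 8.058, 6.424)
t=0.400: state=(7.771, 8.934, 10.379)
t=0.500: state=(7.925, 6.996, 13.792)
t=0.600: state=(6.224, 4.064, 14.117)
t=0.700: state=(4.189, 2.467, 12.347)
t=0.800: state=(2.919, 2.090, 10.226)
t=0.900: state=(2.448, 2.289, 8.410)
t=1.000: state=(2.528, 2.821, 7.057)
t=1.100: state=(3.010, 3.677, 6.248)
t=1.200: state=(3.856, 4.875, 6.131)
t=1.300: state=(5.013, 6.270, 6.949)
t=1.400: state=(6.230, 7.305, 8.819)
t=1.500: state=(6.929, 7.151, 11.143)
t=1.600: state=(6.598, 5.761, 12.544)
t=1.700: state=(5.486, 4.245, 12.350)
t=1.800: state=(4.354, 3.410, 11.171)
t=1.900: state=(3.667, 3.240, 9.786)
t=2.000: state=(3.478, 3.511, 8.614)
t=2.100: state=(3.699, 4.094, 7.857)
t=2.175: state=(4.078, 4.686, 7.646)
largest grid value and its neighbours: z(0.555)=14.35936, z(0.560)=14.36032, z(0.565)=14.35366
parabola through these three points peaks at t≈0.558 with z≈14.36085

max z = 14.361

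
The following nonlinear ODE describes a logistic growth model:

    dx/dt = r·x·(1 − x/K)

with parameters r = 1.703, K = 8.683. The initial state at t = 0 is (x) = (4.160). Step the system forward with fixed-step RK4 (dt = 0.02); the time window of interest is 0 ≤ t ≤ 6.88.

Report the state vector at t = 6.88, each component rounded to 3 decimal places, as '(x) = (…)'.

(x) = (8.683)

t=0.000: state=(4.160)
step 1 (dt=0.02): k1=(3.690), k2=(3.693), k3=(3.693), k4=(3.695); state += dt/6·(k1+2k2+2k3+k4)
t=0.020: state=(4.234)
t=0.040: state=(4.308)
t=0.060: state=(4.382)
continuing one RK4 step at a time; state shown every 25 steps (Δt=0.5):
t=0.500: state=(5.931)
t=1.000: state=(7.248)
t=1.500: state=(8.006)
t=2.000: state=(8.381)
t=2.500: state=(8.551)
t=3.000: state=(8.626)
t=3.500: state=(8.659)
t=4.000: state=(8.673)
t=4.500: state=(8.679)
t=5.000: state=(8.681)
t=5.500: state=(8.682)
t=6.000: state=(8.683)
t=6.500: state=(8.683)
t=6.880: state=(8.683)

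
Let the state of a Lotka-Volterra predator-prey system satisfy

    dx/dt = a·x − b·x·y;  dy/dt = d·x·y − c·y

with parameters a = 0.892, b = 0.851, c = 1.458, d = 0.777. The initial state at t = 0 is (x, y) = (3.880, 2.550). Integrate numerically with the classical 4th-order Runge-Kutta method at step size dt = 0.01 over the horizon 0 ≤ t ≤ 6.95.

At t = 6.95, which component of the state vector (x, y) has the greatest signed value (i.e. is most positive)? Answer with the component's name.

t=0.000: state=(3.880, 2.550)
step 1 (dt=0.01): k1=(-4.959, 3.970), k2=(-4.992, 3.951), k3=(-4.992, 3.951), k4=(-5.024, 3.931); state += dt/6·(k1+2k2+2k3+k4)
t=0.010: state=(3.830, 2.590)
t=0.020: state=(3.780, 2.629)
t=0.030: state=(3.728, 2.667)
continuing one RK4 step at a time; state shown every 25 steps (Δt=0.25):
t=0.250: state=(2.573, 3.314)
t=0.500: state=(1.554, 3.411)
t=0.750: state=(0.976, 3.011)
t=1.000: state=(0.682, 2.448)
t=1.250: state=(0.537, 1.911)
t=1.500: state=(0.469, 1.462)
t=1.750: state=(0.447, 1.109)
t=2.000: state=(0.455, 0.841)
t=2.250: state=(0.486, 0.639)
t=2.500: state=(0.539, 0.490)
t=2.750: state=(0.614, 0.381)
t=3.000: state=(0.714, 0.301)
t=3.250: state=(0.843, 0.243)
t=3.500: state=(1.005, 0.202)
t=3.750: state=(1.207, 0.174)
t=4.000: state=(1.457, 0.156)
t=4.250: state=(1.764, 0.148)
t=4.500: state=(2.136, 0.150)
t=4.750: state=(2.582, 0.165)
t=5.000: state=(3.106, 0.198)
t=5.250: state=(3.698, 0.266)
t=5.500: state=(4.311, 0.403)
t=5.750: state=(4.818, 0.682)
t=6.000: state=(4.942, 1.233)
t=6.250: state=(4.338, 2.138)
t=6.500: state=(3.098, 3.074)
t=6.750: state=(1.909, 3.452)
t=6.950: state=(1.280, 3.291)
compare at T: x=1.280, y=3.291

largest component: y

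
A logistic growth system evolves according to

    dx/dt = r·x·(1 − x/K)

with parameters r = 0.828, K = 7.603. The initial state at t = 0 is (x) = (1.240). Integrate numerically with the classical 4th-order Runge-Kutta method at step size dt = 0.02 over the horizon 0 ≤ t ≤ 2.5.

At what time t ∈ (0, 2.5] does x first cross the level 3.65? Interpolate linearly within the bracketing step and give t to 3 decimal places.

t = 1.879

t=0.000: state=(1.240)
step 1 (dt=0.02): k1=(0.859), k2=(0.864), k3=(0.864), k4=(0.869); state += dt/6·(k1+2k2+2k3+k4)
t=0.020: state=(1.257)
t=0.040: state=(1.275)
t=0.060: state=(1.292)
continuing one RK4 step at a time; state shown every 5 steps (Δt=0.1):
t=0.100: state=(1.328)
t=0.200: state=(1.422)
t=0.300: state=(1.520)
t=0.400: state=(1.623)
t=0.500: state=(1.731)
t=0.600: state=(1.844)
t=0.700: state=(1.962)
t=0.800: state=(2.085)
t=0.900: state=(2.213)
t=1.000: state=(2.345)
t=1.100: state=(2.481)
t=1.200: state=(2.622)
t=1.300: state=(2.766)
t=1.400: state=(2.913)
t=1.500: state=(3.063)
t=1.600: state=(3.216)
t=1.700: state=(3.370)
t=1.800: state=(3.526)
t=1.860: state=(3.620)
next step: t=1.880: state=(3.652) — x has crossed 3.65
linear interpolation between t=1.860 (3.62048) and t=1.880 (3.65190) → t≈1.879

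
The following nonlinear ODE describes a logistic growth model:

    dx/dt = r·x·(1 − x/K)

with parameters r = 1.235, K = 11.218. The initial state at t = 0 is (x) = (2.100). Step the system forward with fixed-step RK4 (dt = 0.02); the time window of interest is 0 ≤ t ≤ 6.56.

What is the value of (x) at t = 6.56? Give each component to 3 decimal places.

t=0.000: state=(2.100)
step 1 (dt=0.02): k1=(2.108), k2=(2.124), k3=(2.124), k4=(2.141); state += dt/6·(k1+2k2+2k3+k4)
t=0.020: state=(2.142)
t=0.040: state=(2.186)
t=0.060: state=(2.229)
continuing one RK4 step at a time; state shown every 25 steps (Δt=0.5):
t=0.500: state=(3.357)
t=1.000: state=(4.958)
t=1.500: state=(6.673)
t=2.000: state=(8.205)
t=2.500: state=(9.363)
t=3.000: state=(10.135)
t=3.500: state=(10.607)
t=4.000: state=(10.880)
t=4.500: state=(11.033)
t=5.000: state=(11.118)
t=5.500: state=(11.164)
t=6.000: state=(11.189)
t=6.500: state=(11.202)
t=6.560: state=(11.203)

(x) = (11.203)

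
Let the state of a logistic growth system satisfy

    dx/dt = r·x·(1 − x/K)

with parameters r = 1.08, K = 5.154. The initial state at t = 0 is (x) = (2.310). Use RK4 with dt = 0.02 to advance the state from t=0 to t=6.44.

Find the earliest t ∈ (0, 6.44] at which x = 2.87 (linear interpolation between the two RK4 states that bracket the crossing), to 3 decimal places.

t=0.000: state=(2.310)
step 1 (dt=0.02): k1=(1.377), k2=(1.378), k3=(1.378), k4=(1.380); state += dt/6·(k1+2k2+2k3+k4)
t=0.020: state=(2.338)
t=0.040: state=(2.365)
t=0.060: state=(2.393)
t=0.400: state=(2.864)
next step: t=0.420: state=(2.892) — x has crossed 2.87
linear interpolation between t=0.400 (2.86447) and t=0.420 (2.89192) → t≈0.404

t = 0.404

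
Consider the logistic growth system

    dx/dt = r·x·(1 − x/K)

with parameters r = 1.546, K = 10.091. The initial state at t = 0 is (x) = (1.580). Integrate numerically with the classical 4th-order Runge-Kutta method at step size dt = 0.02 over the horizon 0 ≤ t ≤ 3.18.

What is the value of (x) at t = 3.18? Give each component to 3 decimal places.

t=0.000: state=(1.580)
step 1 (dt=0.02): k1=(2.060), k2=(2.082), k3=(2.082), k4=(2.104); state += dt/6·(k1+2k2+2k3+k4)
t=0.020: state=(1.622)
t=0.040: state=(1.664)
t=0.060: state=(1.708)
continuing one RK4 step at a time; state shown every 10 steps (Δt=0.2):
t=0.200: state=(2.037)
t=0.400: state=(2.586)
t=0.600: state=(3.223)
t=0.800: state=(3.936)
t=1.000: state=(4.698)
t=1.200: state=(5.477)
t=1.400: state=(6.235)
t=1.600: state=(6.940)
t=1.800: state=(7.569)
t=2.000: state=(8.108)
t=2.200: state=(8.555)
t=2.400: state=(8.916)
t=2.600: state=(9.201)
t=2.800: state=(9.422)
t=3.000: state=(9.591)
t=3.180: state=(9.708)

(x) = (9.708)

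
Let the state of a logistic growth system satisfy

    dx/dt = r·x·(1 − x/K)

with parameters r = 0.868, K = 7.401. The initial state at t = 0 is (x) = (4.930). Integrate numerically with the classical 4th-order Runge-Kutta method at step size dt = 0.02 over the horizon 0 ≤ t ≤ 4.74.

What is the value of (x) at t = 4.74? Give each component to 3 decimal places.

t=0.000: state=(4.930)
step 1 (dt=0.02): k1=(1.429), k2=(1.425), k3=(1.425), k4=(1.420); state += dt/6·(k1+2k2+2k3+k4)
t=0.020: state=(4.958)
t=0.040: state=(4.987)
t=0.060: state=(5.015)
continuing one RK4 step at a time; state shown every 10 steps (Δt=0.2):
t=0.200: state=(5.207)
t=0.400: state=(5.465)
t=0.600: state=(5.703)
t=0.800: state=(5.919)
t=1.000: state=(6.114)
t=1.200: state=(6.289)
t=1.400: state=(6.443)
t=1.600: state=(6.579)
t=1.800: state=(6.697)
t=2.000: state=(6.800)
t=2.200: state=(6.889)
t=2.400: state=(6.966)
t=2.600: state=(7.032)
t=2.800: state=(7.088)
t=3.000: state=(7.136)
t=3.200: state=(7.177)
t=3.400: state=(7.212)
t=3.600: state=(7.241)
t=3.800: state=(7.266)
t=4.000: state=(7.288)
t=4.200: state=(7.305)
t=4.400: state=(7.320)
t=4.600: state=(7.333)
t=4.740: state=(7.341)

(x) = (7.341)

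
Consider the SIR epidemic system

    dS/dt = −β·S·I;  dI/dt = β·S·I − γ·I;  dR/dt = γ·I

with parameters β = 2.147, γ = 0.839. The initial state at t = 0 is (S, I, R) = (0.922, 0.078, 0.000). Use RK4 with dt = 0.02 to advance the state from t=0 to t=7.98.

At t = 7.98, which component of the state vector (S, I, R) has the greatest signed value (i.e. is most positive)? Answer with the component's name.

largest component: R

t=0.000: state=(0.922, 0.078, 0.000)
step 1 (dt=0.02): k1=(-0.154, 0.089, 0.065), k2=(-0.156, 0.090, 0.066), k3=(-0.156, 0.090, 0.066), k4=(-0.157, 0.090, 0.067); state += dt/6·(k1+2k2+2k3+k4)
t=0.020: state=(0.919, 0.080, 0.001)
t=0.040: state=(0.916, 0.082, 0.003)
t=0.060: state=(0.912, 0.083, 0.004)
continuing one RK4 step at a time; state shown every 25 steps (Δt=0.5):
t=0.500: state=(0.825, 0.131, 0.043)
t=1.000: state=(0.692, 0.196, 0.112)
t=1.500: state=(0.544, 0.250, 0.206)
t=2.000: state=(0.410, 0.273, 0.317)
t=2.500: state=(0.306, 0.263, 0.431)
t=3.000: state=(0.235, 0.231, 0.535)
t=3.500: state=(0.187, 0.190, 0.623)
t=4.000: state=(0.156, 0.150, 0.694)
t=4.500: state=(0.135, 0.115, 0.749)
t=5.000: state=(0.122, 0.087, 0.792)
t=5.500: state=(0.112, 0.065, 0.823)
t=6.000: state=(0.106, 0.048, 0.847)
t=6.500: state=(0.101, 0.035, 0.864)
t=7.000: state=(0.098, 0.026, 0.876)
t=7.500: state=(0.096, 0.019, 0.886)
t=7.980: state=(0.094, 0.014, 0.892)
compare at T: S=0.094, I=0.014, R=0.892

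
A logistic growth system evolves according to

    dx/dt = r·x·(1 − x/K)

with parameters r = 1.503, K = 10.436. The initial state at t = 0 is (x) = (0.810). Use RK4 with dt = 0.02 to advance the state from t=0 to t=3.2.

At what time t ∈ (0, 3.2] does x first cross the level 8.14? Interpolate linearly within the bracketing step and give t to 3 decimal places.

t=0.000: state=(0.810)
step 1 (dt=0.02): k1=(1.123), k2=(1.137), k3=(1.137), k4=(1.152); state += dt/6·(k1+2k2+2k3+k4)
t=0.020: state=(0.833)
t=0.040: state=(0.856)
t=0.060: state=(0.880)
continuing one RK4 step at a time; state shown every 10 steps (Δt=0.2):
t=0.200: state=(1.065)
t=0.400: state=(1.389)
t=0.600: state=(1.792)
t=0.800: state=(2.283)
t=1.000: state=(2.864)
t=1.200: state=(3.529)
t=1.400: state=(4.261)
t=1.600: state=(5.034)
t=1.800: state=(5.816)
t=2.000: state=(6.571)
t=2.200: state=(7.270)
t=2.400: state=(7.892)
t=2.480: state=(8.116)
next step: t=2.500: state=(8.170) — x has crossed 8.14
linear interpolation between t=2.480 (8.11597) and t=2.500 (8.16975) → t≈2.489

t = 2.489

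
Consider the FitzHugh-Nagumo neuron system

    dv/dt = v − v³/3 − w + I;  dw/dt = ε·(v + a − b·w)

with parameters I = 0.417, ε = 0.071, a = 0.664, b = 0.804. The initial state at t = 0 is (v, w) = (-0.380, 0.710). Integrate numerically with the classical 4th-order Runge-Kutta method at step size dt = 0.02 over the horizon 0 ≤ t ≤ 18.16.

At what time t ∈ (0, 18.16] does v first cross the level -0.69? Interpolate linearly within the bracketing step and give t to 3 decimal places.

t = 0.407

t=0.000: state=(-0.380, 0.710)
step 1 (dt=0.02): k1=(-0.655, -0.020), k2=(-0.660, -0.021), k3=(-0.660, -0.021), k4=(-0.666, -0.021); state += dt/6·(k1+2k2+2k3+k4)
t=0.020: state=(-0.393, 0.710)
t=0.040: state=(-0.407, 0.709)
t=0.060: state=(-0.420, 0.709)
t=0.400: state=(-0.684, 0.698)
next step: t=0.420: state=(-0.701, 0.697) — v has crossed -0.69
linear interpolation between t=0.400 (-0.68419) and t=0.420 (-0.70143) → t≈0.407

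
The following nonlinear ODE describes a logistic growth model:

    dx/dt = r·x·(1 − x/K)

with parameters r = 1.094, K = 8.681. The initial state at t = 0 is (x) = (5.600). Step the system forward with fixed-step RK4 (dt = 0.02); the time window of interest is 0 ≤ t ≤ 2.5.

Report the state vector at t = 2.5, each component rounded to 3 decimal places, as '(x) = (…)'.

(x) = (8.382)

t=0.000: state=(5.600)
step 1 (dt=0.02): k1=(2.174), k2=(2.167), k3=(2.167), k4=(2.160); state += dt/6·(k1+2k2+2k3+k4)
t=0.020: state=(5.643)
t=0.040: state=(5.686)
t=0.060: state=(5.729)
continuing one RK4 step at a time; state shown every 5 steps (Δt=0.1):
t=0.100: state=(5.814)
t=0.200: state=(6.020)
t=0.300: state=(6.217)
t=0.400: state=(6.406)
t=0.500: state=(6.585)
t=0.600: state=(6.754)
t=0.700: state=(6.913)
t=0.800: state=(7.062)
t=0.900: state=(7.201)
t=1.000: state=(7.330)
t=1.100: state=(7.451)
t=1.200: state=(7.562)
t=1.300: state=(7.664)
t=1.400: state=(7.758)
t=1.500: state=(7.845)
t=1.600: state=(7.924)
t=1.700: state=(7.996)
t=1.800: state=(8.062)
t=1.900: state=(8.122)
t=2.000: state=(8.177)
t=2.100: state=(8.226)
t=2.200: state=(8.271)
t=2.300: state=(8.312)
t=2.400: state=(8.348)
t=2.500: state=(8.382)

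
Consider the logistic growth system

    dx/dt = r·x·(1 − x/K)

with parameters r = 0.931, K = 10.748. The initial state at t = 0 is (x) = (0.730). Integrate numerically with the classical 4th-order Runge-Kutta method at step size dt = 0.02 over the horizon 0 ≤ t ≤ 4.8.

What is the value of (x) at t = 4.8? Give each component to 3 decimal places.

t=0.000: state=(0.730)
step 1 (dt=0.02): k1=(0.633), k2=(0.639), k3=(0.639), k4=(0.644); state += dt/6·(k1+2k2+2k3+k4)
t=0.020: state=(0.743)
t=0.040: state=(0.756)
t=0.060: state=(0.769)
continuing one RK4 step at a time; state shown every 10 steps (Δt=0.2):
t=0.200: state=(0.867)
t=0.400: state=(1.028)
t=0.600: state=(1.214)
t=0.800: state=(1.430)
t=1.000: state=(1.677)
t=1.200: state=(1.958)
t=1.400: state=(2.274)
t=1.600: state=(2.625)
t=1.800: state=(3.012)
t=2.000: state=(3.432)
t=2.200: state=(3.880)
t=2.400: state=(4.353)
t=2.600: state=(4.842)
t=2.800: state=(5.341)
t=3.000: state=(5.840)
t=3.200: state=(6.331)
t=3.400: state=(6.806)
t=3.600: state=(7.259)
t=3.800: state=(7.682)
t=4.000: state=(8.074)
t=4.200: state=(8.430)
t=4.400: state=(8.751)
t=4.600: state=(9.036)
t=4.800: state=(9.287)

(x) = (9.287)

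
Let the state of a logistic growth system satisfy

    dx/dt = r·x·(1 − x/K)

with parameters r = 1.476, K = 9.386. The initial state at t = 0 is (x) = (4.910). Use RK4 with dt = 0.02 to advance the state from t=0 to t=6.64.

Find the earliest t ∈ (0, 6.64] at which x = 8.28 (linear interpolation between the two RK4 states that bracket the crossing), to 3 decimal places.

t=0.000: state=(4.910)
step 1 (dt=0.02): k1=(3.456), k2=(3.453), k3=(3.453), k4=(3.451); state += dt/6·(k1+2k2+2k3+k4)
t=0.020: state=(4.979)
t=0.040: state=(5.048)
t=0.060: state=(5.117)
continuing one RK4 step at a time; state shown every 25 steps (Δt=0.5):
t=0.500: state=(6.537)
t=1.000: state=(7.768)
t=1.300: state=(8.278)
next step: t=1.320: state=(8.307) — x has crossed 8.28
linear interpolation between t=1.300 (8.27829) and t=1.320 (8.30681) → t≈1.301

t = 1.301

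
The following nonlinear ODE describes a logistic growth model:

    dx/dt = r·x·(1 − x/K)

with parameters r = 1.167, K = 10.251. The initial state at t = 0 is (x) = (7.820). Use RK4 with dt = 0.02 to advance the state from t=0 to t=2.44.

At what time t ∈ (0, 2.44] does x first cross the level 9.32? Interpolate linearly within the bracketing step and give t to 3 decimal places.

t = 0.973

t=0.000: state=(7.820)
step 1 (dt=0.02): k1=(2.164), k2=(2.151), k3=(2.151), k4=(2.138); state += dt/6·(k1+2k2+2k3+k4)
t=0.020: state=(7.863)
t=0.040: state=(7.906)
t=0.060: state=(7.947)
continuing one RK4 step at a time; state shown every 5 steps (Δt=0.1):
t=0.100: state=(8.030)
t=0.200: state=(8.226)
t=0.300: state=(8.409)
t=0.400: state=(8.579)
t=0.500: state=(8.736)
t=0.600: state=(8.880)
t=0.700: state=(9.013)
t=0.800: state=(9.135)
t=0.900: state=(9.246)
t=0.960: state=(9.307)
next step: t=0.980: state=(9.327) — x has crossed 9.32
linear interpolation between t=0.960 (9.30726) and t=0.980 (9.32707) → t≈0.973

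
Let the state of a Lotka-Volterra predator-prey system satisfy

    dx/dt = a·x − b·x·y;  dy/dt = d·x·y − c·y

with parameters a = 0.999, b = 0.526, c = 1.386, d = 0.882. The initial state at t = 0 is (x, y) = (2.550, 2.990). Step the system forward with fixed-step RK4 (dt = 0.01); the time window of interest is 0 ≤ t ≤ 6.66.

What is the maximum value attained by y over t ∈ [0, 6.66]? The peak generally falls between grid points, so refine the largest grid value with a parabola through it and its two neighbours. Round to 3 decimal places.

max y = 3.821

t=0.000: state=(2.550, 2.990)
step 1 (dt=0.01): k1=(-1.463, 2.581), k2=(-1.476, 2.572), k3=(-1.476, 2.572), k4=(-1.489, 2.564); state += dt/6·(k1+2k2+2k3+k4)
t=0.010: state=(2.535, 3.016)
t=0.020: state=(2.520, 3.041)
t=0.030: state=(2.505, 3.067)
continuing one RK4 step at a time; state shown every 25 steps (Δt=0.25):
t=0.250: state=(2.125, 3.546)
t=0.500: state=(1.675, 3.810)
t=0.750: state=(1.305, 3.735)
t=1.000: state=(1.045, 3.416)
t=1.250: state=(0.880, 2.982)
t=1.500: state=(0.786, 2.531)
t=1.750: state=(0.744, 2.117)
t=2.000: state=(0.741, 1.763)
t=2.250: state=(0.769, 1.471)
t=2.500: state=(0.827, 1.240)
t=2.750: state=(0.913, 1.062)
t=3.000: state=(1.028, 0.929)
t=3.250: state=(1.176, 0.838)
t=3.500: state=(1.357, 0.783)
t=3.750: state=(1.575, 0.764)
t=4.000: state=(1.826, 0.786)
t=4.250: state=(2.106, 0.857)
t=4.500: state=(2.396, 0.995)
t=4.750: state=(2.660, 1.230)
t=5.000: state=(2.840, 1.599)
t=5.250: state=(2.858, 2.127)
t=5.500: state=(2.660, 2.775)
t=5.750: state=(2.274, 3.389)
t=6.000: state=(1.817, 3.763)
t=6.250: state=(1.414, 3.793)
t=6.500: state=(1.118, 3.539)
t=6.660: state=(0.984, 3.287)
largest grid value and its neighbours: y(0.550)=3.82057, y(0.560)=3.82102, y(0.570)=3.82094
parabola through these three points peaks at t≈0.563 with y≈3.82105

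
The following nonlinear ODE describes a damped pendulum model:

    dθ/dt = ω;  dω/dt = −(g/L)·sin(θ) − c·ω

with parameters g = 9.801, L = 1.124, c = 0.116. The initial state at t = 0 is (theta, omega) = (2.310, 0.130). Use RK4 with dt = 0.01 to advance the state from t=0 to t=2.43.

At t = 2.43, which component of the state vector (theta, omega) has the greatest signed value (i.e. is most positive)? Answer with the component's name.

t=0.000: state=(2.310, 0.130)
step 1 (dt=0.01): k1=(0.130, -6.459), k2=(0.098, -6.451), k3=(0.098, -6.452), k4=(0.065, -6.446); state += dt/6·(k1+2k2+2k3+k4)
t=0.010: state=(2.311, 0.065)
t=0.020: state=(2.311, 0.001)
t=0.030: state=(2.311, -0.063)
continuing one RK4 step at a time; state shown every 10 steps (Δt=0.1):
t=0.100: state=(2.291, -0.515)
t=0.200: state=(2.206, -1.181)
t=0.300: state=(2.053, -1.899)
t=0.400: state=(1.824, -2.682)
t=0.500: state=(1.515, -3.510)
t=0.600: state=(1.123, -4.305)
t=0.700: state=(0.660, -4.926)
t=0.800: state=(0.149, -5.209)
t=0.900: state=(-0.367, -5.054)
t=1.000: state=(-0.848, -4.502)
t=1.100: state=(-1.259, -3.699)
t=1.200: state=(-1.585, -2.801)
t=1.300: state=(-1.820, -1.912)
t=1.400: state=(-1.969, -1.071)
t=1.500: state=(-2.036, -0.274)
t=1.600: state=(-2.024, 0.504)
t=1.700: state=(-1.935, 1.291)
t=1.800: state=(-1.765, 2.107)
t=1.900: state=(-1.512, 2.945)
t=2.000: state=(-1.177, 3.753)
t=2.100: state=(-0.766, 4.423)
t=2.200: state=(-0.302, 4.812)
t=2.300: state=(0.183, 4.807)
t=2.400: state=(0.646, 4.402)
t=2.430: state=(0.776, 4.216)
compare at T: theta=0.776, omega=4.216

largest component: omega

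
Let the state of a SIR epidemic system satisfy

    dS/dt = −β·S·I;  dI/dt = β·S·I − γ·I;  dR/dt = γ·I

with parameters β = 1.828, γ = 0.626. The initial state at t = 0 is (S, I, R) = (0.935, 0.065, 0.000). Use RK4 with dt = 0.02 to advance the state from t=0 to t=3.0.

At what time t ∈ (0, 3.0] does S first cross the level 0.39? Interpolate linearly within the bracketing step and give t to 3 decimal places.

t = 2.457

t=0.000: state=(0.935, 0.065, 0.000)
step 1 (dt=0.02): k1=(-0.111, 0.070, 0.041), k2=(-0.112, 0.071, 0.041), k3=(-0.112, 0.071, 0.041), k4=(-0.113, 0.072, 0.042); state += dt/6·(k1+2k2+2k3+k4)
t=0.020: state=(0.933, 0.066, 0.001)
t=0.040: state=(0.930, 0.068, 0.002)
t=0.060: state=(0.928, 0.069, 0.003)
continuing one RK4 step at a time; state shown every 5 steps (Δt=0.1):
t=0.100: state=(0.923, 0.072, 0.004)
t=0.200: state=(0.911, 0.080, 0.009)
t=0.300: state=(0.897, 0.089, 0.014)
t=0.400: state=(0.881, 0.098, 0.020)
t=0.500: state=(0.865, 0.108, 0.027)
t=0.600: state=(0.847, 0.119, 0.034)
t=0.700: state=(0.828, 0.130, 0.042)
t=0.800: state=(0.808, 0.142, 0.050)
t=0.900: state=(0.786, 0.155, 0.059)
t=1.000: state=(0.763, 0.167, 0.070)
t=1.100: state=(0.739, 0.180, 0.080)
t=1.200: state=(0.715, 0.193, 0.092)
t=1.300: state=(0.689, 0.207, 0.105)
t=1.400: state=(0.663, 0.219, 0.118)
t=1.500: state=(0.636, 0.232, 0.132)
t=1.600: state=(0.609, 0.244, 0.147)
t=1.700: state=(0.581, 0.256, 0.163)
t=1.800: state=(0.554, 0.267, 0.179)
t=1.900: state=(0.527, 0.276, 0.196)
t=2.000: state=(0.501, 0.285, 0.214)
t=2.100: state=(0.475, 0.293, 0.232)
t=2.200: state=(0.450, 0.300, 0.250)
t=2.300: state=(0.426, 0.305, 0.269)
t=2.400: state=(0.403, 0.309, 0.288)
t=2.440: state=(0.394, 0.310, 0.296)
next step: t=2.460: state=(0.389, 0.311, 0.300) — S has crossed 0.39
linear interpolation between t=2.440 (0.39375) and t=2.460 (0.38931) → t≈2.457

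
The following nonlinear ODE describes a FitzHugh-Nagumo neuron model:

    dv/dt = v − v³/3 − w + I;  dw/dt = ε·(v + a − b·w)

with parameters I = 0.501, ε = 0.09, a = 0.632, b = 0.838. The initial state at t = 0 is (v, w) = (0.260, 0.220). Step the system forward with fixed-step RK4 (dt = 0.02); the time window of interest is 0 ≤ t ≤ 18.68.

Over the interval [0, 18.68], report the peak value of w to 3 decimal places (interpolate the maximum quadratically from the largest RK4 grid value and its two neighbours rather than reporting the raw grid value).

max w = 1.380

t=0.000: state=(0.260, 0.220)
step 1 (dt=0.02): k1=(0.535, 0.064), k2=(0.539, 0.064), k3=(0.540, 0.064), k4=(0.544, 0.065); state += dt/6·(k1+2k2+2k3+k4)
t=0.020: state=(0.271, 0.221)
t=0.040: state=(0.282, 0.223)
t=0.060: state=(0.293, 0.224)
continuing one RK4 step at a time; state shown every 50 steps (Δt=1):
t=1.000: state=(1.000, 0.311)
t=2.000: state=(1.603, 0.461)
t=3.000: state=(1.682, 0.627)
t=4.000: state=(1.621, 0.780)
t=5.000: state=(1.538, 0.915)
t=6.000: state=(1.447, 1.032)
t=7.000: state=(1.349, 1.133)
t=8.000: state=(1.242, 1.218)
t=9.000: state=(1.119, 1.287)
t=10.000: state=(0.968, 1.339)
t=11.000: state=(0.760, 1.372)
t=12.000: state=(0.406, 1.379)
t=13.000: state=(-0.393, 1.339)
t=14.000: state=(-1.676, 1.203)
t=15.000: state=(-1.946, 1.008)
t=16.000: state=(-1.899, 0.822)
t=17.000: state=(-1.834, 0.656)
t=18.000: state=(-1.767, 0.507)
t=18.680: state=(-1.722, 0.415)
largest grid value and its neighbours: w(11.720)=1.38024, w(11.740)=1.38024, w(11.760)=1.38023
parabola through these three points peaks at t≈11.734 with w≈1.38025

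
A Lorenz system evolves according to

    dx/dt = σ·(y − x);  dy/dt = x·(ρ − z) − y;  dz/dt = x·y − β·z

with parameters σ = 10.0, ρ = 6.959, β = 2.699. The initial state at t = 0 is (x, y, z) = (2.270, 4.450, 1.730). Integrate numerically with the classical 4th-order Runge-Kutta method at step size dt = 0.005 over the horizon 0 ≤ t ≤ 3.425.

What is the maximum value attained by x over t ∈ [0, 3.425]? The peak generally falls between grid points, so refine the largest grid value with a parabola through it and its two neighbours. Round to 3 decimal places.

max x = 6.174

t=0.000: state=(2.270, 4.450, 1.730)
step 1 (dt=0.005): k1=(21.800, 7.420, 5.432), k2=(21.440, 7.655, 5.681), k3=(21.455, 7.648, 5.677), k4=(21.110, 7.875, 5.924); state += dt/6·(k1+2k2+2k3+k4)
t=0.005: state=(2.377, 4.488, 1.758)
t=0.010: state=(2.481, 4.529, 1.789)
t=0.015: state=(2.582, 4.571, 1.822)
continuing one RK4 step at a time; state shown every 40 steps (Δt=0.2):
t=0.200: state=(5.315, 6.431, 4.588)
t=0.400: state=(5.990, 5.409, 8.430)
t=0.600: state=(3.988, 2.973, 8.005)
t=0.800: state=(2.698, 2.418, 5.919)
t=1.000: state=(2.661, 2.855, 4.496)
t=1.200: state=(3.347, 3.810, 4.175)
t=1.400: state=(4.337, 4.793, 5.078)
t=1.600: state=(4.851, 4.851, 6.538)
t=1.800: state=(4.397, 4.023, 7.005)
t=2.000: state=(3.713, 3.461, 6.355)
t=2.200: state=(3.479, 3.491, 5.584)
t=2.400: state=(3.696, 3.878, 5.289)
t=2.600: state=(4.095, 4.280, 5.572)
t=2.800: state=(4.326, 4.354, 6.107)
t=3.000: state=(4.215, 4.095, 6.364)
t=3.200: state=(3.954, 3.839, 6.191)
t=3.400: state=(3.815, 3.797, 5.875)
t=3.425: state=(3.812, 3.807, 5.842)
largest grid value and its neighbours: x(0.335)=6.17330, x(0.340)=6.17381, x(0.345)=6.17181
parabola through these three points peaks at t≈0.339 with x≈6.17392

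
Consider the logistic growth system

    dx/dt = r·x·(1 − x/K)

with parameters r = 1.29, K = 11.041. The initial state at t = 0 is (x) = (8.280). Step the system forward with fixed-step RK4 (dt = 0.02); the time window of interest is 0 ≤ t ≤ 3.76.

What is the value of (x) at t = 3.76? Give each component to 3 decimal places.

t=0.000: state=(8.280)
step 1 (dt=0.02): k1=(2.671), k2=(2.654), k3=(2.654), k4=(2.636); state += dt/6·(k1+2k2+2k3+k4)
t=0.020: state=(8.333)
t=0.040: state=(8.385)
t=0.060: state=(8.437)
continuing one RK4 step at a time; state shown every 10 steps (Δt=0.2):
t=0.200: state=(8.779)
t=0.400: state=(9.208)
t=0.600: state=(9.569)
t=0.800: state=(9.869)
t=1.000: state=(10.113)
t=1.200: state=(10.310)
t=1.400: state=(10.467)
t=1.600: state=(10.593)
t=1.800: state=(10.691)
t=2.000: state=(10.769)
t=2.200: state=(10.830)
t=2.400: state=(10.877)
t=2.600: state=(10.914)
t=2.800: state=(10.942)
t=3.000: state=(10.965)
t=3.200: state=(10.982)
t=3.400: state=(10.995)
t=3.600: state=(11.006)
t=3.760: state=(11.012)

(x) = (11.012)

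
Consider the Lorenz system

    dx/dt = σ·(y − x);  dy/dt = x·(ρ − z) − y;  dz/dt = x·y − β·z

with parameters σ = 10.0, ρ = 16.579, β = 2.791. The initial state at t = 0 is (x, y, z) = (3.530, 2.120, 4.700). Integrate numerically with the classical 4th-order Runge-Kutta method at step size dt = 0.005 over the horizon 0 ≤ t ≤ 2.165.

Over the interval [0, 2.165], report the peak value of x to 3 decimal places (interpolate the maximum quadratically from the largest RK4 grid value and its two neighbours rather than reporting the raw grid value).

t=0.000: state=(3.530, 2.120, 4.700)
step 1 (dt=0.005): k1=(-14.100, 39.813, -5.634), k2=(-12.752, 39.344, -5.322), k3=(-12.798, 39.382, -5.320), k4=(-11.491, 38.948, -5.013); state += dt/6·(k1+2k2+2k3+k4)
t=0.005: state=(3.466, 2.317, 4.673)
t=0.010: state=(3.415, 2.510, 4.650)
t=0.015: state=(3.375, 2.699, 4.629)
continuing one RK4 step at a time; state shown every 20 steps (Δt=0.1):
t=0.100: state=(4.018, 5.909, 4.825)
t=0.200: state=(6.919, 10.695, 7.657)
t=0.300: state=(10.761, 13.815, 15.927)
t=0.400: state=(11.049, 8.197, 23.576)
t=0.500: state=(6.592, 1.786, 21.433)
t=0.600: state=(2.902, 0.466, 16.567)
t=0.700: state=(1.453, 0.781, 12.632)
t=0.800: state=(1.235, 1.372, 9.674)
t=0.900: state=(1.642, 2.320, 7.544)
t=1.000: state=(2.653, 4.055, 6.298)
t=1.100: state=(4.595, 7.151, 6.535)
t=1.200: state=(7.771, 11.401, 10.080)
t=1.300: state=(10.839, 12.502, 18.109)
t=1.400: state=(9.892, 6.518, 22.881)
t=1.500: state=(5.809, 1.922, 19.959)
t=1.600: state=(2.969, 1.194, 15.601)
t=1.700: state=(2.003, 1.692, 12.087)
t=1.800: state=(2.133, 2.652, 9.520)
t=1.900: state=(3.025, 4.317, 7.975)
t=2.000: state=(4.805, 7.115, 7.986)
t=2.100: state=(7.596, 10.702, 10.984)
t=2.165: state=(9.490, 11.960, 15.062)
largest grid value and its neighbours: x(0.350)=11.68216, x(0.355)=11.69345, x(0.360)=11.68811
parabola through these three points peaks at t≈0.356 with x≈11.69371

max x = 11.694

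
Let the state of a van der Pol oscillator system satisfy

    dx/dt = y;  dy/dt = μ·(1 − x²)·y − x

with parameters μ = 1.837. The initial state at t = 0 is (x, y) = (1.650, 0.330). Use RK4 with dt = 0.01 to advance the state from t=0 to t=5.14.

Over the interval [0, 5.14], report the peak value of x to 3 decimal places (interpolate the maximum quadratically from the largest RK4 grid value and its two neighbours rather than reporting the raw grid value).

t=0.000: state=(1.650, 0.330)
step 1 (dt=0.01): k1=(0.330, -2.694), k2=(0.317, -2.656), k3=(0.317, -2.657), k4=(0.303, -2.619); state += dt/6·(k1+2k2+2k3+k4)
t=0.010: state=(1.653, 0.303)
t=0.020: state=(1.656, 0.278)
t=0.030: state=(1.659, 0.253)
continuing one RK4 step at a time; state shown every 20 steps (Δt=0.2):
t=0.200: state=(1.671, -0.073)
t=0.400: state=(1.634, -0.284)
t=0.600: state=(1.564, -0.404)
t=0.800: state=(1.474, -0.492)
t=1.000: state=(1.367, -0.577)
t=1.200: state=(1.242, -0.677)
t=1.400: state=(1.094, -0.811)
t=1.600: state=(0.914, -1.009)
t=1.800: state=(0.683, -1.322)
t=2.000: state=(0.371, -1.837)
t=2.200: state=(-0.073, -2.654)
t=2.400: state=(-0.697, -3.520)
t=2.600: state=(-1.395, -3.137)
t=2.800: state=(-1.854, -1.410)
t=3.000: state=(-2.005, -0.264)
t=3.200: state=(-2.008, 0.156)
t=3.400: state=(-1.960, 0.296)
t=3.600: state=(-1.895, 0.354)
t=3.800: state=(-1.820, 0.390)
t=4.000: state=(-1.739, 0.423)
t=4.200: state=(-1.651, 0.459)
t=4.400: state=(-1.555, 0.503)
t=4.600: state=(-1.449, 0.559)
t=4.800: state=(-1.330, 0.633)
t=5.000: state=(-1.194, 0.737)
t=5.140: state=(-1.084, 0.837)
largest grid value and its neighbours: x(0.140)=1.67310, x(0.150)=1.67323, x(0.160)=1.67320
parabola through these three points peaks at t≈0.153 with x≈1.67324

max x = 1.673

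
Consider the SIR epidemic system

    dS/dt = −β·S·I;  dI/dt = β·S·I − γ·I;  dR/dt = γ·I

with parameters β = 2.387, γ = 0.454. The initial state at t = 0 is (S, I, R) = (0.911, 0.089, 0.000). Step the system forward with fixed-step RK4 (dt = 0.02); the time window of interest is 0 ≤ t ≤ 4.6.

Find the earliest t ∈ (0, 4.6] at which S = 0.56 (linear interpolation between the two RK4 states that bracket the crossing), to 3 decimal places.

t=0.000: state=(0.911, 0.089, 0.000)
step 1 (dt=0.02): k1=(-0.194, 0.153, 0.040), k2=(-0.196, 0.155, 0.041), k3=(-0.196, 0.155, 0.041), k4=(-0.199, 0.158, 0.042); state += dt/6·(k1+2k2+2k3+k4)
t=0.020: state=(0.907, 0.092, 0.001)
t=0.040: state=(0.903, 0.095, 0.002)
t=0.060: state=(0.899, 0.099, 0.003)
continuing one RK4 step at a time; state shown every 10 steps (Δt=0.2):
t=0.200: state=(0.866, 0.124, 0.010)
t=0.400: state=(0.808, 0.169, 0.023)
t=0.600: state=(0.736, 0.224, 0.041)
t=0.800: state=(0.652, 0.285, 0.064)
t=1.000: state=(0.561, 0.347, 0.092)
next step: t=1.020: state=(0.551, 0.353, 0.096) — S has crossed 0.56
linear interpolation between t=1.000 (0.56055) and t=1.020 (0.55125) → t≈1.001

t = 1.001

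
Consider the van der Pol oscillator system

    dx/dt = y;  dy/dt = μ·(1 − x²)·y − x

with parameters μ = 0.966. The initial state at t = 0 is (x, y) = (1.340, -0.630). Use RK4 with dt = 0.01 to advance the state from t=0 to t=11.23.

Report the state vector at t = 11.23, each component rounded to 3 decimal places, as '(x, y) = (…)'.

t=0.000: state=(1.340, -0.630)
step 1 (dt=0.01): k1=(-0.630, -0.856), k2=(-0.634, -0.855), k3=(-0.634, -0.855), k4=(-0.639, -0.853); state += dt/6·(k1+2k2+2k3+k4)
t=0.010: state=(1.334, -0.639)
t=0.020: state=(1.327, -0.647)
t=0.030: state=(1.321, -0.656)
continuing one RK4 step at a time; state shown every 50 steps (Δt=0.5):
t=0.500: state=(0.916, -1.086)
t=1.000: state=(0.206, -1.822)
t=1.500: state=(-0.920, -2.494)
t=2.000: state=(-1.843, -0.894)
t=2.500: state=(-1.932, 0.296)
t=3.000: state=(-1.682, 0.657)
t=3.500: state=(-1.286, 0.940)
t=4.000: state=(-0.707, 1.437)
t=4.500: state=(0.229, 2.362)
t=5.000: state=(1.477, 2.104)
t=5.500: state=(2.001, 0.155)
t=6.000: state=(1.879, -0.500)
t=6.500: state=(1.560, -0.761)
t=7.000: state=(1.106, -1.086)
t=7.500: state=(0.421, -1.731)
t=8.000: state=(-0.686, -2.626)
t=8.500: state=(-1.791, -1.300)
t=9.000: state=(-1.997, 0.193)
t=9.500: state=(-1.779, 0.605)
t=10.000: state=(-1.414, 0.859)
t=10.500: state=(-0.894, 1.266)
t=11.000: state=(-0.077, 2.085)
t=11.230: state=(0.456, 2.528)

(x, y) = (0.456, 2.528)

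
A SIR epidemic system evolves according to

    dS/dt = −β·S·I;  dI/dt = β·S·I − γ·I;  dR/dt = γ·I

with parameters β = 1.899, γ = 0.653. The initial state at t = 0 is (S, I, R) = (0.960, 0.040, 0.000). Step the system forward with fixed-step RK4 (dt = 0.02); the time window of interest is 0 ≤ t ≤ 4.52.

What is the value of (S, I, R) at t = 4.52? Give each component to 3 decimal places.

(S, I, R) = (0.159, 0.223, 0.618)

t=0.000: state=(0.960, 0.040, 0.000)
step 1 (dt=0.02): k1=(-0.073, 0.047, 0.026), k2=(-0.074, 0.047, 0.026), k3=(-0.074, 0.047, 0.026), k4=(-0.075, 0.048, 0.027); state += dt/6·(k1+2k2+2k3+k4)
t=0.020: state=(0.959, 0.041, 0.001)
t=0.040: state=(0.957, 0.042, 0.001)
t=0.060: state=(0.955, 0.043, 0.002)
continuing one RK4 step at a time; state shown every 10 steps (Δt=0.2):
t=0.200: state=(0.944, 0.050, 0.006)
t=0.400: state=(0.924, 0.063, 0.013)
t=0.600: state=(0.899, 0.078, 0.022)
t=0.800: state=(0.870, 0.096, 0.034)
t=1.000: state=(0.836, 0.117, 0.048)
t=1.200: state=(0.796, 0.140, 0.064)
t=1.400: state=(0.751, 0.164, 0.084)
t=1.600: state=(0.703, 0.190, 0.107)
t=1.800: state=(0.650, 0.216, 0.134)
t=2.000: state=(0.597, 0.240, 0.164)
t=2.200: state=(0.542, 0.261, 0.196)
t=2.400: state=(0.489, 0.279, 0.232)
t=2.600: state=(0.439, 0.292, 0.269)
t=2.800: state=(0.392, 0.300, 0.308)
t=3.000: state=(0.350, 0.303, 0.347)
t=3.200: state=(0.312, 0.302, 0.387)
t=3.400: state=(0.278, 0.296, 0.426)
t=3.600: state=(0.249, 0.287, 0.464)
t=3.800: state=(0.224, 0.276, 0.501)
t=4.000: state=(0.202, 0.262, 0.536)
t=4.200: state=(0.183, 0.247, 0.569)
t=4.400: state=(0.168, 0.232, 0.600)
t=4.520: state=(0.159, 0.223, 0.618)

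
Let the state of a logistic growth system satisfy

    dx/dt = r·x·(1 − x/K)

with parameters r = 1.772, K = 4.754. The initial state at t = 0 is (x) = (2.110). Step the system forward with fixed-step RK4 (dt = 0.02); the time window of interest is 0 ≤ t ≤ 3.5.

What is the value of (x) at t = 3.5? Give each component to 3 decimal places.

t=0.000: state=(2.110)
step 1 (dt=0.02): k1=(2.079), k2=(2.083), k3=(2.083), k4=(2.087); state += dt/6·(k1+2k2+2k3+k4)
t=0.020: state=(2.152)
t=0.040: state=(2.193)
t=0.060: state=(2.235)
continuing one RK4 step at a time; state shown every 10 steps (Δt=0.2):
t=0.200: state=(2.530)
t=0.400: state=(2.940)
t=0.600: state=(3.318)
t=0.800: state=(3.647)
t=1.000: state=(3.919)
t=1.200: state=(4.136)
t=1.400: state=(4.303)
t=1.600: state=(4.428)
t=1.800: state=(4.521)
t=2.000: state=(4.588)
t=2.200: state=(4.636)
t=2.400: state=(4.671)
t=2.600: state=(4.695)
t=2.800: state=(4.713)
t=3.000: state=(4.725)
t=3.200: state=(4.734)
t=3.400: state=(4.740)
t=3.500: state=(4.742)

(x) = (4.742)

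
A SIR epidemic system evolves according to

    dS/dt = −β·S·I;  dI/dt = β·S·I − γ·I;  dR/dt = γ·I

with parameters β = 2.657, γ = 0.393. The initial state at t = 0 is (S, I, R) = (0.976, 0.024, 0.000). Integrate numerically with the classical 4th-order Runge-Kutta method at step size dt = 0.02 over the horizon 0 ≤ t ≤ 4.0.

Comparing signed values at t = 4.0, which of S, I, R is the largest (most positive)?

t=0.000: state=(0.976, 0.024, 0.000)
step 1 (dt=0.02): k1=(-0.062, 0.053, 0.009), k2=(-0.064, 0.054, 0.010), k3=(-0.064, 0.054, 0.010), k4=(-0.065, 0.055, 0.010); state += dt/6·(k1+2k2+2k3+k4)
t=0.020: state=(0.975, 0.025, 0.000)
t=0.040: state=(0.973, 0.026, 0.000)
t=0.060: state=(0.972, 0.027, 0.001)
continuing one RK4 step at a time; state shown every 10 steps (Δt=0.2):
t=0.200: state=(0.961, 0.037, 0.002)
t=0.400: state=(0.937, 0.057, 0.006)
t=0.600: state=(0.903, 0.086, 0.012)
t=0.800: state=(0.854, 0.126, 0.020)
t=1.000: state=(0.787, 0.181, 0.032)
t=1.200: state=(0.703, 0.249, 0.049)
t=1.400: state=(0.603, 0.325, 0.071)
t=1.600: state=(0.497, 0.403, 0.100)
t=1.800: state=(0.394, 0.472, 0.134)
t=2.000: state=(0.302, 0.525, 0.174)
t=2.200: state=(0.226, 0.558, 0.216)
t=2.400: state=(0.168, 0.572, 0.261)
t=2.600: state=(0.124, 0.571, 0.306)
t=2.800: state=(0.092, 0.558, 0.350)
t=3.000: state=(0.068, 0.538, 0.393)
t=3.200: state=(0.052, 0.514, 0.435)
t=3.400: state=(0.040, 0.486, 0.474)
t=3.600: state=(0.031, 0.458, 0.511)
t=3.800: state=(0.024, 0.430, 0.546)
t=4.000: state=(0.020, 0.402, 0.579)
compare at T: S=0.020, I=0.402, R=0.579

largest component: R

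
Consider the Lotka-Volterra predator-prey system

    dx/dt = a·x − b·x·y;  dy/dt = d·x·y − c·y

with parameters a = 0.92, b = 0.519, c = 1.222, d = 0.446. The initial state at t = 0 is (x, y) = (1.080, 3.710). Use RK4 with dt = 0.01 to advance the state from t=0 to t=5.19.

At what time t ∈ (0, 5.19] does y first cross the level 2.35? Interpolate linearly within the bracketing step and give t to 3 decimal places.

t=0.000: state=(1.080, 3.710)
step 1 (dt=0.01): k1=(-1.086, -2.747), k2=(-1.073, -2.745), k3=(-1.073, -2.745), k4=(-1.060, -2.744); state += dt/6·(k1+2k2+2k3+k4)
t=0.010: state=(1.069, 3.683)
t=0.020: state=(1.059, 3.655)
t=0.030: state=(1.049, 3.628)
continuing one RK4 step at a time; state shown every 20 steps (Δt=0.2):
t=0.200: state=(0.908, 3.173)
t=0.400: state=(0.806, 2.681)
t=0.550: state=(0.761, 2.352)
next step: t=0.560: state=(0.759, 2.332) — y has crossed 2.35
linear interpolation between t=0.550 (2.35219) and t=0.560 (2.33151) → t≈0.551

t = 0.551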